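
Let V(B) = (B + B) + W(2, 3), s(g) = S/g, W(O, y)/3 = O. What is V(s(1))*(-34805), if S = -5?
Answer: 139220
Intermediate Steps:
W(O, y) = 3*O
s(g) = -5/g
V(B) = 6 + 2*B (V(B) = (B + B) + 3*2 = 2*B + 6 = 6 + 2*B)
V(s(1))*(-34805) = (6 + 2*(-5/1))*(-34805) = (6 + 2*(-5*1))*(-34805) = (6 + 2*(-5))*(-34805) = (6 - 10)*(-34805) = -4*(-34805) = 139220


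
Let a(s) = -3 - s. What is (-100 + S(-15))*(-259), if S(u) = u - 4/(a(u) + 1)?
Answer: 388241/13 ≈ 29865.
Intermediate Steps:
S(u) = u - 4/(-2 - u) (S(u) = u - 4/((-3 - u) + 1) = u - 4/(-2 - u))
(-100 + S(-15))*(-259) = (-100 + (4 - 1*(-15) - 15*(3 - 15))/(2 - 15))*(-259) = (-100 + (4 + 15 - 15*(-12))/(-13))*(-259) = (-100 - (4 + 15 + 180)/13)*(-259) = (-100 - 1/13*199)*(-259) = (-100 - 199/13)*(-259) = -1499/13*(-259) = 388241/13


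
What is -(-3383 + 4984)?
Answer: -1601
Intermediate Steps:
-(-3383 + 4984) = -1*1601 = -1601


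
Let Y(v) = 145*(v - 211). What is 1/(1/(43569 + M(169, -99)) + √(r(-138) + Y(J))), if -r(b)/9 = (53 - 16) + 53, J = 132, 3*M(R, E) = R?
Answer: 392628/210081388266649 - 17128527376*I*√12265/210081388266649 ≈ 1.8689e-9 - 0.0090296*I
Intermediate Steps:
M(R, E) = R/3
r(b) = -810 (r(b) = -9*((53 - 16) + 53) = -9*(37 + 53) = -9*90 = -810)
Y(v) = -30595 + 145*v (Y(v) = 145*(-211 + v) = -30595 + 145*v)
1/(1/(43569 + M(169, -99)) + √(r(-138) + Y(J))) = 1/(1/(43569 + (⅓)*169) + √(-810 + (-30595 + 145*132))) = 1/(1/(43569 + 169/3) + √(-810 + (-30595 + 19140))) = 1/(1/(130876/3) + √(-810 - 11455)) = 1/(3/130876 + √(-12265)) = 1/(3/130876 + I*√12265)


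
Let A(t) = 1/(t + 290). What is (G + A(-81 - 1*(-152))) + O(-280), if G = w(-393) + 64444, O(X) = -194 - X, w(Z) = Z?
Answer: 23153458/361 ≈ 64137.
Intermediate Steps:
A(t) = 1/(290 + t)
G = 64051 (G = -393 + 64444 = 64051)
(G + A(-81 - 1*(-152))) + O(-280) = (64051 + 1/(290 + (-81 - 1*(-152)))) + (-194 - 1*(-280)) = (64051 + 1/(290 + (-81 + 152))) + (-194 + 280) = (64051 + 1/(290 + 71)) + 86 = (64051 + 1/361) + 86 = 23122412/361 + 86 = 23153458/361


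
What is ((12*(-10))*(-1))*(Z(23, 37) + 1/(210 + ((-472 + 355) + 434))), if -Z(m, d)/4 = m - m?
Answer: 120/527 ≈ 0.22770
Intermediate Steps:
Z(m, d) = 0 (Z(m, d) = -4*(m - m) = -4*0 = 0)
((12*(-10))*(-1))*(Z(23, 37) + 1/(210 + ((-472 + 355) + 434))) = ((12*(-10))*(-1))*(0 + 1/(210 + ((-472 + 355) + 434))) = (-120*(-1))*(0 + 1/(210 + (-117 + 434))) = 120*(0 + 1/(210 + 317)) = 120*(0 + 1/527) = 120*(1/527) = 120/527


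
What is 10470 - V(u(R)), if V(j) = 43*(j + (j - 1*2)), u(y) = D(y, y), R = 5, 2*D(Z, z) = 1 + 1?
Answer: 10470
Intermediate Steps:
D(Z, z) = 1 (D(Z, z) = (1 + 1)/2 = (1/2)*2 = 1)
u(y) = 1
V(j) = -86 + 86*j (V(j) = 43*(j + (j - 2)) = 43*(j + (-2 + j)) = 43*(-2 + 2*j) = -86 + 86*j)
10470 - V(u(R)) = 10470 - (-86 + 86*1) = 10470 - (-86 + 86) = 10470 - 1*0 = 10470 + 0 = 10470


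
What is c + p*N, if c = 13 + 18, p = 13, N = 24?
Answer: 343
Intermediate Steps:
c = 31
c + p*N = 31 + 13*24 = 31 + 312 = 343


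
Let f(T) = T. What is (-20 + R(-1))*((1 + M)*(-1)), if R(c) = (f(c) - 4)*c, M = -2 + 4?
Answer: 45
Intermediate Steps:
M = 2
R(c) = c*(-4 + c) (R(c) = (c - 4)*c = (-4 + c)*c = c*(-4 + c))
(-20 + R(-1))*((1 + M)*(-1)) = (-20 - (-4 - 1))*((1 + 2)*(-1)) = (-20 - 1*(-5))*(3*(-1)) = (-20 + 5)*(-3) = -15*(-3) = 45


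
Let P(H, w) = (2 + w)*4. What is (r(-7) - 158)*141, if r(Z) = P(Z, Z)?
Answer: -25098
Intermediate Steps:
P(H, w) = 8 + 4*w
r(Z) = 8 + 4*Z
(r(-7) - 158)*141 = ((8 + 4*(-7)) - 158)*141 = ((8 - 28) - 158)*141 = (-20 - 158)*141 = -178*141 = -25098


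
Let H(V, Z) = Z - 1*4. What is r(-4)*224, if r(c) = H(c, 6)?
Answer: 448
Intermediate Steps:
H(V, Z) = -4 + Z (H(V, Z) = Z - 4 = -4 + Z)
r(c) = 2 (r(c) = -4 + 6 = 2)
r(-4)*224 = 2*224 = 448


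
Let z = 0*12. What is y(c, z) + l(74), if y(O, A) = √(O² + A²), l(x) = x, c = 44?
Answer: 118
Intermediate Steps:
z = 0
y(O, A) = √(A² + O²)
y(c, z) + l(74) = √(0² + 44²) + 74 = √(0 + 1936) + 74 = √1936 + 74 = 44 + 74 = 118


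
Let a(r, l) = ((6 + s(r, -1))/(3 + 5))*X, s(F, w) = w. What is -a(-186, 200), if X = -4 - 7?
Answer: 55/8 ≈ 6.8750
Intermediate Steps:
X = -11
a(r, l) = -55/8 (a(r, l) = ((6 - 1)/(3 + 5))*(-11) = (5/8)*(-11) = -55/8)
-a(-186, 200) = -1*(-55/8) = 55/8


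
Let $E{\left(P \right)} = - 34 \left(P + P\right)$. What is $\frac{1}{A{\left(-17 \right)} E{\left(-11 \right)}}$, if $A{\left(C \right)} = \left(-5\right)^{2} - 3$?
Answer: $\frac{1}{16456} \approx 6.0768 \cdot 10^{-5}$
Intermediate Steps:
$A{\left(C \right)} = 22$ ($A{\left(C \right)} = 25 - 3 = 22$)
$E{\left(P \right)} = - 68 P$ ($E{\left(P \right)} = - 34 \cdot 2 P = - 68 P$)
$\frac{1}{A{\left(-17 \right)} E{\left(-11 \right)}} = \frac{1}{22 \left(\left(-68\right) \left(-11\right)\right)} = \frac{1}{22 \cdot 748} = \frac{1}{16456}$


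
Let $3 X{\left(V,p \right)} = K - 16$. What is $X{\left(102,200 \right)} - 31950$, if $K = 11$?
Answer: $- \frac{95855}{3} \approx -31952.0$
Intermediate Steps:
$X{\left(V,p \right)} = - \frac{5}{3}$ ($X{\left(V,p \right)} = \frac{11 - 16}{3} = \frac{1}{3} \left(-5\right) = - \frac{5}{3}$)
$X{\left(102,200 \right)} - 31950 = - \frac{5}{3} - 31950 = - \frac{95855}{3}$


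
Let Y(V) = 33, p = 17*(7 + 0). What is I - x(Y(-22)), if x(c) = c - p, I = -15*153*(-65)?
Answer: 149261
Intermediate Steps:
p = 119 (p = 17*7 = 119)
I = 149175 (I = -2295*(-65) = 149175)
x(c) = -119 + c (x(c) = c - 1*119 = c - 119 = -119 + c)
I - x(Y(-22)) = 149175 - (-119 + 33) = 149175 - 1*(-86) = 149175 + 86 = 149261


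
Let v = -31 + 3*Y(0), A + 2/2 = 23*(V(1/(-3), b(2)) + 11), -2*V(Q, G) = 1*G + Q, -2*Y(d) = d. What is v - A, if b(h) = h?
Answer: -1583/6 ≈ -263.83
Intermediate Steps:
Y(d) = -d/2
V(Q, G) = -G/2 - Q/2 (V(Q, G) = -(1*G + Q)/2 = -(G + Q)/2 = -G/2 - Q/2)
A = 1397/6 (A = -1 + 23*((-1/2*2 - 1/2/(-3)) + 11) = -1 + 23*((-1 - 1/2*(-1/3)) + 11) = -1 + 23*((-1 + 1/6) + 11) = -1 + 23*(-5/6 + 11) = -1 + 23*(61/6) = -1 + 1403/6 = 1397/6 ≈ 232.83)
v = -31 (v = -31 + 3*(-1/2*0) = -31 + 3*0 = -31 + 0 = -31)
v - A = -31 - 1*1397/6 = -31 - 1397/6 = -1583/6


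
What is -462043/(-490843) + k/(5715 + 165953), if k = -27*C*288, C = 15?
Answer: 5516517551/21065509031 ≈ 0.26187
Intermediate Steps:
k = -116640 (k = -405*288 = -27*4320 = -116640)
-462043/(-490843) + k/(5715 + 165953) = -462043/(-490843) - 116640/(5715 + 165953) = -462043*(-1/490843) - 116640/171668 = 462043/490843 - 116640*1/171668 = 462043/490843 - 29160/42917 = 5516517551/21065509031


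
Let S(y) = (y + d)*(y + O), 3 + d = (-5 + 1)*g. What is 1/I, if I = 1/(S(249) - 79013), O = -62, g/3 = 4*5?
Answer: -77891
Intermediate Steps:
g = 60 (g = 3*(4*5) = 3*20 = 60)
d = -243 (d = -3 + (-5 + 1)*60 = -3 - 4*60 = -3 - 240 = -243)
S(y) = (-243 + y)*(-62 + y) (S(y) = (y - 243)*(y - 62) = (-243 + y)*(-62 + y))
I = -1/77891 (I = 1/((15066 + 249**2 - 305*249) - 79013) = 1/((15066 + 62001 - 75945) - 79013) = 1/(1122 - 79013) = 1/(-77891) = -1/77891 ≈ -1.2838e-5)
1/I = 1/(-1/77891) = -77891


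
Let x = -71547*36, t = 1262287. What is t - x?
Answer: 3837979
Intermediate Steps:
x = -2575692
t - x = 1262287 - 1*(-2575692) = 1262287 + 2575692 = 3837979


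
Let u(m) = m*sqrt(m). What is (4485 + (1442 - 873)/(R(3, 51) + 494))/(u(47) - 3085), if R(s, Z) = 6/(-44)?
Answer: -30073840531/20455322546 - 2290876021*sqrt(47)/102276612730 ≈ -1.6238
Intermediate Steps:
R(s, Z) = -3/22 (R(s, Z) = 6*(-1/44) = -3/22)
u(m) = m**(3/2)
(4485 + (1442 - 873)/(R(3, 51) + 494))/(u(47) - 3085) = (4485 + (1442 - 873)/(-3/22 + 494))/(47**(3/2) - 3085) = (4485 + 569/(10865/22))/(47*sqrt(47) - 3085) = (4485 + 569*(22/10865))/(-3085 + 47*sqrt(47)) = (4485 + 12518/10865)/(-3085 + 47*sqrt(47)) = 48742043/(10865*(-3085 + 47*sqrt(47)))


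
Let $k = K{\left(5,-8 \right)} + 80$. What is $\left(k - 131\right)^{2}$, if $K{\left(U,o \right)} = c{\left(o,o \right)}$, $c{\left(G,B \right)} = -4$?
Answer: $3025$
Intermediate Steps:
$K{\left(U,o \right)} = -4$
$k = 76$ ($k = -4 + 80 = 76$)
$\left(k - 131\right)^{2} = \left(76 - 131\right)^{2} = \left(-55\right)^{2} = 3025$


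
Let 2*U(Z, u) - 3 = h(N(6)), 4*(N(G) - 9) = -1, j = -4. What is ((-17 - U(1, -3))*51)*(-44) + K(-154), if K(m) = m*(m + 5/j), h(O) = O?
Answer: 75240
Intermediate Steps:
N(G) = 35/4 (N(G) = 9 + (¼)*(-1) = 9 - ¼ = 35/4)
U(Z, u) = 47/8 (U(Z, u) = 3/2 + (½)*(35/4) = 3/2 + 35/8 = 47/8)
K(m) = m*(-5/4 + m) (K(m) = m*(m + 5/(-4)) = m*(m + 5*(-¼)) = m*(m - 5/4) = m*(-5/4 + m))
((-17 - U(1, -3))*51)*(-44) + K(-154) = ((-17 - 1*47/8)*51)*(-44) + (¼)*(-154)*(-5 + 4*(-154)) = ((-17 - 47/8)*51)*(-44) + (¼)*(-154)*(-5 - 616) = -183/8*51*(-44) + (¼)*(-154)*(-621) = -9333/8*(-44) + 47817/2 = 102663/2 + 47817/2 = 75240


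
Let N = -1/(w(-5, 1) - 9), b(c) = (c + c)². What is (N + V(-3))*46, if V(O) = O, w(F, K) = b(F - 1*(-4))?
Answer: -644/5 ≈ -128.80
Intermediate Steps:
b(c) = 4*c² (b(c) = (2*c)² = 4*c²)
w(F, K) = 4*(4 + F)² (w(F, K) = 4*(F - 1*(-4))² = 4*(F + 4)² = 4*(4 + F)²)
N = ⅕ (N = -1/(4*(4 - 5)² - 9) = -1/(4*(-1)² - 9) = -1/(4*1 - 9) = -1/(4 - 9) = -1/(-5) = -1*(-⅕) = ⅕ ≈ 0.20000)
(N + V(-3))*46 = (⅕ - 3)*46 = -14/5*46 = -644/5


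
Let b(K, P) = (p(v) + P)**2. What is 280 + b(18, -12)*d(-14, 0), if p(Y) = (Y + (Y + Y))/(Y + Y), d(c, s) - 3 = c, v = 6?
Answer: -3731/4 ≈ -932.75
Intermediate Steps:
d(c, s) = 3 + c
p(Y) = 3/2 (p(Y) = (Y + 2*Y)/((2*Y)) = (3*Y)*(1/(2*Y)) = 3/2)
b(K, P) = (3/2 + P)**2
280 + b(18, -12)*d(-14, 0) = 280 + ((3 + 2*(-12))**2/4)*(3 - 14) = 280 + ((3 - 24)**2/4)*(-11) = 280 + ((1/4)*(-21)**2)*(-11) = 280 + ((1/4)*441)*(-11) = 280 + (441/4)*(-11) = 280 - 4851/4 = -3731/4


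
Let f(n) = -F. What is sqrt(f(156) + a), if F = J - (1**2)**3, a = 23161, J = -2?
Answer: 2*sqrt(5791) ≈ 152.20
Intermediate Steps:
F = -3 (F = -2 - (1**2)**3 = -2 - 1*1**3 = -2 - 1*1 = -2 - 1 = -3)
f(n) = 3 (f(n) = -1*(-3) = 3)
sqrt(f(156) + a) = sqrt(3 + 23161) = sqrt(23164) = 2*sqrt(5791)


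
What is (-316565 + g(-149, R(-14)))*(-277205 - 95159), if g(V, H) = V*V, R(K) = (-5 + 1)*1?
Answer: 109610556496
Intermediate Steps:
R(K) = -4 (R(K) = -4*1 = -4)
g(V, H) = V**2
(-316565 + g(-149, R(-14)))*(-277205 - 95159) = (-316565 + (-149)**2)*(-277205 - 95159) = (-316565 + 22201)*(-372364) = -294364*(-372364) = 109610556496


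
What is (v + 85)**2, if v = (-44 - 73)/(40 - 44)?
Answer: 208849/16 ≈ 13053.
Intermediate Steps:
v = 117/4 (v = -117/(-4) = -117*(-1/4) = 117/4 ≈ 29.250)
(v + 85)**2 = (117/4 + 85)**2 = (457/4)**2 = 208849/16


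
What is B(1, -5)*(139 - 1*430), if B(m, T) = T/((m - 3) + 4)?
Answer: 1455/2 ≈ 727.50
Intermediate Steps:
B(m, T) = T/(1 + m) (B(m, T) = T/((-3 + m) + 4) = T/(1 + m))
B(1, -5)*(139 - 1*430) = (-5/(1 + 1))*(139 - 1*430) = (-5/2)*(139 - 430) = -5*½*(-291) = -5/2*(-291) = 1455/2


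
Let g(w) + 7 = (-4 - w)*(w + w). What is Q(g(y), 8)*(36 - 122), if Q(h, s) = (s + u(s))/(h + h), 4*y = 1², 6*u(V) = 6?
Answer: 3096/73 ≈ 42.411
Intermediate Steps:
u(V) = 1 (u(V) = (⅙)*6 = 1)
y = ¼ (y = (¼)*1² = (¼)*1 = ¼ ≈ 0.25000)
g(w) = -7 + 2*w*(-4 - w) (g(w) = -7 + (-4 - w)*(w + w) = -7 + (-4 - w)*(2*w) = -7 + 2*w*(-4 - w))
Q(h, s) = (1 + s)/(2*h) (Q(h, s) = (s + 1)/(h + h) = (1 + s)/((2*h)) = (1 + s)*(1/(2*h)) = (1 + s)/(2*h))
Q(g(y), 8)*(36 - 122) = ((1 + 8)/(2*(-7 - 8*¼ - 2*(¼)²)))*(36 - 122) = ((½)*9/(-7 - 2 - 2*1/16))*(-86) = ((½)*9/(-7 - 2 - ⅛))*(-86) = ((½)*9/(-73/8))*(-86) = ((½)*(-8/73)*9)*(-86) = -36/73*(-86) = 3096/73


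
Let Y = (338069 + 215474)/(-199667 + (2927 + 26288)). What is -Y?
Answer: 553543/170452 ≈ 3.2475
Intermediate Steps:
Y = -553543/170452 (Y = 553543/(-199667 + 29215) = 553543/(-170452) = 553543*(-1/170452) = -553543/170452 ≈ -3.2475)
-Y = -1*(-553543/170452) = 553543/170452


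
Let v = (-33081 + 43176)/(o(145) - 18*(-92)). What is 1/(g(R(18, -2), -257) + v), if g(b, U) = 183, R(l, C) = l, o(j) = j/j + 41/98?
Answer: 162427/30713451 ≈ 0.0052885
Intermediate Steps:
o(j) = 139/98 (o(j) = 1 + 41*(1/98) = 1 + 41/98 = 139/98)
v = 989310/162427 (v = (-33081 + 43176)/(139/98 - 18*(-92)) = 10095/(139/98 + 1656) = 10095/(162427/98) = 10095*(98/162427) = 989310/162427 ≈ 6.0908)
1/(g(R(18, -2), -257) + v) = 1/(183 + 989310/162427) = 1/(30713451/162427) = 162427/30713451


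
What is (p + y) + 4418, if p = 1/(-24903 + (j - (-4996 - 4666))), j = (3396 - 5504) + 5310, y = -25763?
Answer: -256972456/12039 ≈ -21345.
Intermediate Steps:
j = 3202 (j = -2108 + 5310 = 3202)
p = -1/12039 (p = 1/(-24903 + (3202 - (-4996 - 4666))) = 1/(-24903 + (3202 - 1*(-9662))) = 1/(-24903 + (3202 + 9662)) = 1/(-24903 + 12864) = 1/(-12039) = -1/12039 ≈ -8.3063e-5)
(p + y) + 4418 = (-1/12039 - 25763) + 4418 = -310160758/12039 + 4418 = -256972456/12039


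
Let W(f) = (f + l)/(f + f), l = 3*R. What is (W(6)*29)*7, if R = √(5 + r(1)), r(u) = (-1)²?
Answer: 203/2 + 203*√6/4 ≈ 225.81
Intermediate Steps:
r(u) = 1
R = √6 (R = √(5 + 1) = √6 ≈ 2.4495)
l = 3*√6 ≈ 7.3485
W(f) = (f + 3*√6)/(2*f) (W(f) = (f + 3*√6)/(f + f) = (f + 3*√6)/((2*f)) = (f + 3*√6)*(1/(2*f)) = (f + 3*√6)/(2*f))
(W(6)*29)*7 = (((½)*(6 + 3*√6)/6)*29)*7 = (((½)*(⅙)*(6 + 3*√6))*29)*7 = ((½ + √6/4)*29)*7 = (29/2 + 29*√6/4)*7 = 203/2 + 203*√6/4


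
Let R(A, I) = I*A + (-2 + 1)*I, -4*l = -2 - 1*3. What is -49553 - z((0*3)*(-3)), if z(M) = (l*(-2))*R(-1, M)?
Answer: -49553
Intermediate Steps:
l = 5/4 (l = -(-2 - 1*3)/4 = -(-2 - 3)/4 = -¼*(-5) = 5/4 ≈ 1.2500)
R(A, I) = -I + A*I (R(A, I) = A*I - I = -I + A*I)
z(M) = 5*M (z(M) = ((5/4)*(-2))*(M*(-1 - 1)) = -5*M*(-2)/2 = -(-5)*M = 5*M)
-49553 - z((0*3)*(-3)) = -49553 - 5*(0*3)*(-3) = -49553 - 5*0*(-3) = -49553 - 5*0 = -49553 - 1*0 = -49553 + 0 = -49553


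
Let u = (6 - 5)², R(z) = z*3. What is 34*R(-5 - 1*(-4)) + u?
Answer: -101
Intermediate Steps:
R(z) = 3*z
u = 1 (u = 1² = 1)
34*R(-5 - 1*(-4)) + u = 34*(3*(-5 - 1*(-4))) + 1 = 34*(3*(-5 + 4)) + 1 = 34*(3*(-1)) + 1 = 34*(-3) + 1 = -102 + 1 = -101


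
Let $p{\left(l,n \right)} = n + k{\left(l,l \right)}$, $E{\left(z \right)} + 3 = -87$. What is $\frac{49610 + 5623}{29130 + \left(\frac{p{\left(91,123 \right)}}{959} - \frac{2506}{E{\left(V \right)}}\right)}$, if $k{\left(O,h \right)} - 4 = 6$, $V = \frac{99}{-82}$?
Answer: $\frac{340511445}{179758966} \approx 1.8943$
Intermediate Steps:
$V = - \frac{99}{82}$ ($V = 99 \left(- \frac{1}{82}\right) = - \frac{99}{82} \approx -1.2073$)
$E{\left(z \right)} = -90$ ($E{\left(z \right)} = -3 - 87 = -90$)
$k{\left(O,h \right)} = 10$ ($k{\left(O,h \right)} = 4 + 6 = 10$)
$p{\left(l,n \right)} = 10 + n$ ($p{\left(l,n \right)} = n + 10 = 10 + n$)
$\frac{49610 + 5623}{29130 + \left(\frac{p{\left(91,123 \right)}}{959} - \frac{2506}{E{\left(V \right)}}\right)} = \frac{49610 + 5623}{29130 + \left(\frac{10 + 123}{959} - \frac{2506}{-90}\right)} = \frac{55233}{29130 + \left(133 \cdot \frac{1}{959} - - \frac{1253}{45}\right)} = \frac{55233}{29130 + \left(\frac{19}{137} + \frac{1253}{45}\right)} = \frac{55233}{29130 + \frac{172516}{6165}} = \frac{55233}{\frac{179758966}{6165}} = 55233 \cdot \frac{6165}{179758966} = \frac{340511445}{179758966}$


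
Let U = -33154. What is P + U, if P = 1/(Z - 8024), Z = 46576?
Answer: -1278153007/38552 ≈ -33154.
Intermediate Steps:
P = 1/38552 (P = 1/(46576 - 8024) = 1/38552 ≈ 2.5939e-5)
P + U = 1/38552 - 33154 = -1278153007/38552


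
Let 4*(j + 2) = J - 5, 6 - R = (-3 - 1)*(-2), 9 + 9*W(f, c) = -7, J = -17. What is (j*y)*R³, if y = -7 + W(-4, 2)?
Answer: -1580/3 ≈ -526.67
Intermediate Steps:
W(f, c) = -16/9 (W(f, c) = -1 + (⅑)*(-7) = -1 - 7/9 = -16/9)
R = -2 (R = 6 - (-3 - 1)*(-2) = 6 - (-4)*(-2) = 6 - 1*8 = 6 - 8 = -2)
y = -79/9 (y = -7 - 16/9 = -79/9 ≈ -8.7778)
j = -15/2 (j = -2 + (-17 - 5)/4 = -2 + (¼)*(-22) = -2 - 11/2 = -15/2 ≈ -7.5000)
(j*y)*R³ = -15/2*(-79/9)*(-2)³ = (395/6)*(-8) = -1580/3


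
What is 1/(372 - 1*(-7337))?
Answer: 1/7709 ≈ 0.00012972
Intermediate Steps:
1/(372 - 1*(-7337)) = 1/(372 + 7337) = 1/7709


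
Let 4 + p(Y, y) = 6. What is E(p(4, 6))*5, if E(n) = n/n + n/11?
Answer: 65/11 ≈ 5.9091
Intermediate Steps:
p(Y, y) = 2 (p(Y, y) = -4 + 6 = 2)
E(n) = 1 + n/11 (E(n) = 1 + n*(1/11) = 1 + n/11)
E(p(4, 6))*5 = (1 + (1/11)*2)*5 = (1 + 2/11)*5 = (13/11)*5 = 65/11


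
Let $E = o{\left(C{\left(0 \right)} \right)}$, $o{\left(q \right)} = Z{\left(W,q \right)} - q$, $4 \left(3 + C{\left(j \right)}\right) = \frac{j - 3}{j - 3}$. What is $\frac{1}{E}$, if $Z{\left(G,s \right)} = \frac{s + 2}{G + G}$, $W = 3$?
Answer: $\frac{8}{21} \approx 0.38095$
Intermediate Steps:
$C{\left(j \right)} = - \frac{11}{4}$ ($C{\left(j \right)} = -3 + \frac{\left(j - 3\right) \frac{1}{j - 3}}{4} = -3 + \frac{\left(-3 + j\right) \frac{1}{-3 + j}}{4} = -3 + \frac{1}{4} \cdot 1 = -3 + \frac{1}{4} = - \frac{11}{4}$)
$Z{\left(G,s \right)} = \frac{2 + s}{2 G}$
$o{\left(q \right)} = \frac{1}{3} - \frac{5 q}{6}$ ($o{\left(q \right)} = \frac{2 + q}{2 \cdot 3} - q = \frac{1}{2} \cdot \frac{1}{3} \left(2 + q\right) - q = \left(\frac{1}{3} + \frac{q}{6}\right) - q = \frac{1}{3} - \frac{5 q}{6}$)
$E = \frac{21}{8}$ ($E = \frac{1}{3} - - \frac{55}{24} = \frac{1}{3} + \frac{55}{24} = \frac{21}{8} \approx 2.625$)
$\frac{1}{E} = \frac{1}{\frac{21}{8}} = \frac{8}{21}$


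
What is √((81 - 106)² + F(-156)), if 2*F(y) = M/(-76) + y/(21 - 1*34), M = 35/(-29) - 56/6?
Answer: √27589432866/6612 ≈ 25.121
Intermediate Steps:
M = -917/87 (M = 35*(-1/29) - 56*⅙ = -35/29 - 28/3 = -917/87 ≈ -10.540)
F(y) = 917/13224 - y/26 (F(y) = (-917/87/(-76) + y/(21 - 1*34))/2 = (-917/87*(-1/76) + y/(21 - 34))/2 = (917/6612 + y/(-13))/2 = (917/6612 + y*(-1/13))/2 = (917/6612 - y/13)/2 = 917/13224 - y/26)
√((81 - 106)² + F(-156)) = √((81 - 106)² + (917/13224 - 1/26*(-156))) = √((-25)² + (917/13224 + 6)) = √(625 + 80261/13224) = √(8345261/13224) = √27589432866/6612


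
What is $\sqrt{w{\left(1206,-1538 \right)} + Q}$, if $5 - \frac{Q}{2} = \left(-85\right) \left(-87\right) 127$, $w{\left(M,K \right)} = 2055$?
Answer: $i \sqrt{1876265} \approx 1369.8 i$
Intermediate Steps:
$Q = -1878320$ ($Q = 10 - 2 \left(-85\right) \left(-87\right) 127 = 10 - 2 \cdot 7395 \cdot 127 = 10 - 1878330 = -1878320$)
$\sqrt{w{\left(1206,-1538 \right)} + Q} = \sqrt{2055 - 1878320} = \sqrt{-1876265} = i \sqrt{1876265}$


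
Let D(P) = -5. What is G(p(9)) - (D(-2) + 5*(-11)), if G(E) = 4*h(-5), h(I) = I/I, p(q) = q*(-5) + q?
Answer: 64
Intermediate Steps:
p(q) = -4*q (p(q) = -5*q + q = -4*q)
h(I) = 1
G(E) = 4 (G(E) = 4*1 = 4)
G(p(9)) - (D(-2) + 5*(-11)) = 4 - (-5 + 5*(-11)) = 4 - (-5 - 55) = 4 - 1*(-60) = 4 + 60 = 64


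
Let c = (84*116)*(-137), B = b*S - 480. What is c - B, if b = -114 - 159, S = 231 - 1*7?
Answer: -1273296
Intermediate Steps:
S = 224 (S = 231 - 7 = 224)
b = -273
B = -61632 (B = -273*224 - 480 = -61152 - 480 = -61632)
c = -1334928 (c = 9744*(-137) = -1334928)
c - B = -1334928 - 1*(-61632) = -1334928 + 61632 = -1273296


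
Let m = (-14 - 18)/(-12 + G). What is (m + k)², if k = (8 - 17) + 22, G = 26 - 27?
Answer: 40401/169 ≈ 239.06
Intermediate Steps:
G = -1
m = 32/13 (m = (-14 - 18)/(-12 - 1) = -32/(-13) = -32*(-1/13) = 32/13 ≈ 2.4615)
k = 13 (k = -9 + 22 = 13)
(m + k)² = (32/13 + 13)² = (201/13)² = 40401/169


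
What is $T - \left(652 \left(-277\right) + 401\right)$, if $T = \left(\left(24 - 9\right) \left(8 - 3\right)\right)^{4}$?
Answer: $31820828$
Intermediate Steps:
$T = 31640625$ ($T = \left(\left(24 - 9\right) 5\right)^{4} = \left(15 \cdot 5\right)^{4} = 75^{4} = 31640625$)
$T - \left(652 \left(-277\right) + 401\right) = 31640625 - \left(652 \left(-277\right) + 401\right) = 31640625 - \left(-180604 + 401\right) = 31640625 - -180203 = 31640625 + 180203 = 31820828$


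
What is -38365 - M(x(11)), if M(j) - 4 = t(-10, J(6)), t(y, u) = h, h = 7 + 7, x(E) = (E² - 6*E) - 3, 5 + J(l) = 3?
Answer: -38383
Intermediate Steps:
J(l) = -2 (J(l) = -5 + 3 = -2)
x(E) = -3 + E² - 6*E
h = 14
t(y, u) = 14
M(j) = 18 (M(j) = 4 + 14 = 18)
-38365 - M(x(11)) = -38365 - 1*18 = -38365 - 18 = -38383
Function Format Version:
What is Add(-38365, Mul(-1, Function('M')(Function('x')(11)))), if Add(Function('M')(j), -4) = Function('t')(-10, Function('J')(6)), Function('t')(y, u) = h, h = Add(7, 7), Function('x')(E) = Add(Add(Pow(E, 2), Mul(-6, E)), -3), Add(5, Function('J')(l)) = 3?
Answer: -38383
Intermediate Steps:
Function('J')(l) = -2 (Function('J')(l) = Add(-5, 3) = -2)
Function('x')(E) = Add(-3, Pow(E, 2), Mul(-6, E))
h = 14
Function('t')(y, u) = 14
Function('M')(j) = 18 (Function('M')(j) = Add(4, 14) = 18)
Add(-38365, Mul(-1, Function('M')(Function('x')(11)))) = Add(-38365, Mul(-1, 18)) = Add(-38365, -18) = -38383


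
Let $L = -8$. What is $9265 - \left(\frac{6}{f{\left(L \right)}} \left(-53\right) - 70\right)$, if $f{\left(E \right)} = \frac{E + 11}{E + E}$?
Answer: $7639$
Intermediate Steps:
$f{\left(E \right)} = \frac{11 + E}{2 E}$
$9265 - \left(\frac{6}{f{\left(L \right)}} \left(-53\right) - 70\right) = 9265 - \left(\frac{6}{\frac{1}{2} \frac{1}{-8} \left(11 - 8\right)} \left(-53\right) - 70\right) = 9265 - \left(\frac{6}{\frac{1}{2} \left(- \frac{1}{8}\right) 3} \left(-53\right) - 70\right) = 9265 - \left(\frac{6}{- \frac{3}{16}} \left(-53\right) - 70\right) = 9265 - \left(6 \left(- \frac{16}{3}\right) \left(-53\right) - 70\right) = 9265 - \left(\left(-32\right) \left(-53\right) - 70\right) = 9265 - \left(1696 - 70\right) = 9265 - 1626 = 7639$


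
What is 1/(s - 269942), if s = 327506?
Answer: 1/57564 ≈ 1.7372e-5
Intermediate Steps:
1/(s - 269942) = 1/(327506 - 269942) = 1/57564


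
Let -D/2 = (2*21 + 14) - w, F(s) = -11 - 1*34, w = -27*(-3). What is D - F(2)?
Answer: 95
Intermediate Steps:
w = 81
F(s) = -45 (F(s) = -11 - 34 = -45)
D = 50 (D = -2*((2*21 + 14) - 1*81) = -2*((42 + 14) - 81) = -2*(56 - 81) = -2*(-25) = 50)
D - F(2) = 50 - 1*(-45) = 50 + 45 = 95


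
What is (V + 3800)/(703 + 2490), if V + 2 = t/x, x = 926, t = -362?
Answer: 1758293/1478359 ≈ 1.1894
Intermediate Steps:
V = -1107/463 (V = -2 - 362/926 = -2 - 362*1/926 = -2 - 181/463 = -1107/463 ≈ -2.3909)
(V + 3800)/(703 + 2490) = (-1107/463 + 3800)/(703 + 2490) = (1758293/463)/3193 = (1758293/463)*(1/3193) = 1758293/1478359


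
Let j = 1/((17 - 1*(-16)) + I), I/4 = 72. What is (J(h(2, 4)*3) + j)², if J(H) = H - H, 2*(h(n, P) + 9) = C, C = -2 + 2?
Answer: 1/103041 ≈ 9.7049e-6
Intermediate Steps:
I = 288 (I = 4*72 = 288)
C = 0
h(n, P) = -9 (h(n, P) = -9 + (½)*0 = -9 + 0 = -9)
J(H) = 0
j = 1/321 (j = 1/((17 - 1*(-16)) + 288) = 1/((17 + 16) + 288) = 1/(33 + 288) = 1/321 ≈ 0.0031153)
(J(h(2, 4)*3) + j)² = (0 + 1/321)² = (1/321)² = 1/103041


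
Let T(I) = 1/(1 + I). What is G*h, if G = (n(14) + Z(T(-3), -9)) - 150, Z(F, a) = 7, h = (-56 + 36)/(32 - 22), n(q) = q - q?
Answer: 286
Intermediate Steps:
n(q) = 0
h = -2 (h = -20/10 = -20*⅒ = -2)
G = -143 (G = (0 + 7) - 150 = 7 - 150 = -143)
G*h = -143*(-2) = 286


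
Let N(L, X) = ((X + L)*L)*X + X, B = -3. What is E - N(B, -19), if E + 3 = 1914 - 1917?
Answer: 1267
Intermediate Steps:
N(L, X) = X + L*X*(L + X) (N(L, X) = ((L + X)*L)*X + X = (L*(L + X))*X + X = L*X*(L + X) + X = X + L*X*(L + X))
E = -6 (E = -3 + (1914 - 1917) = -3 - 3 = -6)
E - N(B, -19) = -6 - (-19)*(1 + (-3)² - 3*(-19)) = -6 - (-19)*(1 + 9 + 57) = -6 - (-19)*67 = -6 - 1*(-1273) = -6 + 1273 = 1267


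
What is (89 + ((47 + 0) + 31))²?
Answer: 27889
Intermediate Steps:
(89 + ((47 + 0) + 31))² = (89 + (47 + 31))² = (89 + 78)² = 167² = 27889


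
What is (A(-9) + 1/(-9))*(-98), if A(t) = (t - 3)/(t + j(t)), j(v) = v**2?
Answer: 245/9 ≈ 27.222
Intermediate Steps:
A(t) = (-3 + t)/(t + t**2) (A(t) = (t - 3)/(t + t**2) = (-3 + t)/(t + t**2))
(A(-9) + 1/(-9))*(-98) = ((-3 - 9)/((-9)*(1 - 9)) + 1/(-9))*(-98) = (-1/9*(-12)/(-8) - 1/9)*(-98) = (-1/9*(-1/8)*(-12) - 1/9)*(-98) = (-1/6 - 1/9)*(-98) = -5/18*(-98) = 245/9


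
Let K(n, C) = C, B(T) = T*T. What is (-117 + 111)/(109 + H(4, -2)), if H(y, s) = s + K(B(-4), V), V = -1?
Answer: -3/53 ≈ -0.056604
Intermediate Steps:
B(T) = T²
H(y, s) = -1 + s (H(y, s) = s - 1 = -1 + s)
(-117 + 111)/(109 + H(4, -2)) = (-117 + 111)/(109 + (-1 - 2)) = -6/(109 - 3) = -6/106 = -6*1/106 = -3/53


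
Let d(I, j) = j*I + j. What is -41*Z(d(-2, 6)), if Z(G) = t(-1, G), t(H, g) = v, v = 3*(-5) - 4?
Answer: 779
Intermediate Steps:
d(I, j) = j + I*j (d(I, j) = I*j + j = j + I*j)
v = -19 (v = -15 - 4 = -19)
t(H, g) = -19
Z(G) = -19
-41*Z(d(-2, 6)) = -41*(-19) = 779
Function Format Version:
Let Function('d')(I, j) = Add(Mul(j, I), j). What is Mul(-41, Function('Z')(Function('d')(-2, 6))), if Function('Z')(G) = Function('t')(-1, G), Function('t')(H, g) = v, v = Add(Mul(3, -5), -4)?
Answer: 779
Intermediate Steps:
Function('d')(I, j) = Add(j, Mul(I, j)) (Function('d')(I, j) = Add(Mul(I, j), j) = Add(j, Mul(I, j)))
v = -19 (v = Add(-15, -4) = -19)
Function('t')(H, g) = -19
Function('Z')(G) = -19
Mul(-41, Function('Z')(Function('d')(-2, 6))) = Mul(-41, -19) = 779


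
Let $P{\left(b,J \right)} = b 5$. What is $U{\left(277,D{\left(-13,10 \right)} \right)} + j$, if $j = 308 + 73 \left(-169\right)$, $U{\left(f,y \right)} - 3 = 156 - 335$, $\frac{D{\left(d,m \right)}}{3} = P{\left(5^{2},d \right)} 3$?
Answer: $-12205$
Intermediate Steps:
$P{\left(b,J \right)} = 5 b$
$D{\left(d,m \right)} = 1125$ ($D{\left(d,m \right)} = 3 \cdot 5 \cdot 5^{2} \cdot 3 = 3 \cdot 5 \cdot 25 \cdot 3 = 3 \cdot 125 \cdot 3 = 3 \cdot 375 = 1125$)
$U{\left(f,y \right)} = -176$ ($U{\left(f,y \right)} = 3 + \left(156 - 335\right) = 3 - 179 = -176$)
$j = -12029$ ($j = 308 - 12337 = -12029$)
$U{\left(277,D{\left(-13,10 \right)} \right)} + j = -176 - 12029 = -12205$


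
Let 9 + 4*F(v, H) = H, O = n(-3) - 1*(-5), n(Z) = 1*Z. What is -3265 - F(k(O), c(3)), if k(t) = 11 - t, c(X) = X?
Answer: -6527/2 ≈ -3263.5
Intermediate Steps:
n(Z) = Z
O = 2 (O = -3 - 1*(-5) = -3 + 5 = 2)
F(v, H) = -9/4 + H/4
-3265 - F(k(O), c(3)) = -3265 - (-9/4 + (¼)*3) = -3265 - (-9/4 + ¾) = -3265 - 1*(-3/2) = -3265 + 3/2 = -6527/2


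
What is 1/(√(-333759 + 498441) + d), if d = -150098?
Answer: -75049/11264622461 - 3*√18298/22529244922 ≈ -6.6804e-6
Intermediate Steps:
1/(√(-333759 + 498441) + d) = 1/(√(-333759 + 498441) - 150098) = 1/(√164682 - 150098) = 1/(3*√18298 - 150098) = 1/(-150098 + 3*√18298)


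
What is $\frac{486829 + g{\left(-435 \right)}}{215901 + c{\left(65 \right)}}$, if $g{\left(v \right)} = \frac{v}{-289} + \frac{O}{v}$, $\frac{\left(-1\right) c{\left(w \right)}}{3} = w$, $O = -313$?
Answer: $\frac{61201987417}{27117479790} \approx 2.2569$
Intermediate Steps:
$c{\left(w \right)} = - 3 w$
$g{\left(v \right)} = - \frac{313}{v} - \frac{v}{289}$ ($g{\left(v \right)} = \frac{v}{-289} - \frac{313}{v} = v \left(- \frac{1}{289}\right) - \frac{313}{v} = - \frac{v}{289} - \frac{313}{v} = - \frac{313}{v} - \frac{v}{289}$)
$\frac{486829 + g{\left(-435 \right)}}{215901 + c{\left(65 \right)}} = \frac{486829 - \left(- \frac{435}{289} + \frac{313}{-435}\right)}{215901 - 195} = \frac{486829 + \left(\left(-313\right) \left(- \frac{1}{435}\right) + \frac{435}{289}\right)}{215901 - 195} = \frac{486829 + \left(\frac{313}{435} + \frac{435}{289}\right)}{215706} = \left(486829 + \frac{279682}{125715}\right) \frac{1}{215706} = \frac{61201987417}{125715} \cdot \frac{1}{215706} = \frac{61201987417}{27117479790}$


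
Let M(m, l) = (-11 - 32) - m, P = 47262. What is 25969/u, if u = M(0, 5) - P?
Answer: -25969/47305 ≈ -0.54897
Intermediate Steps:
M(m, l) = -43 - m
u = -47305 (u = (-43 - 1*0) - 1*47262 = (-43 + 0) - 47262 = -43 - 47262 = -47305)
25969/u = 25969/(-47305) = 25969*(-1/47305) = -25969/47305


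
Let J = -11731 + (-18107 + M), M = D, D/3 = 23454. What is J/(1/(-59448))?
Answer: -2409070752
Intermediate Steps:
D = 70362 (D = 3*23454 = 70362)
M = 70362
J = 40524 (J = -11731 + (-18107 + 70362) = -11731 + 52255 = 40524)
J/(1/(-59448)) = 40524/(1/(-59448)) = 40524/(-1/59448) = 40524*(-59448) = -2409070752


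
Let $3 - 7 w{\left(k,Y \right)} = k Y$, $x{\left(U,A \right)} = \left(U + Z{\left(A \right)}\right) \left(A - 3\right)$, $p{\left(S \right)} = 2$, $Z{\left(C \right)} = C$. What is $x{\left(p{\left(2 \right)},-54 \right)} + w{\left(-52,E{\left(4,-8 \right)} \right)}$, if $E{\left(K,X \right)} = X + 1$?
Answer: $\frac{20387}{7} \approx 2912.4$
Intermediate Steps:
$E{\left(K,X \right)} = 1 + X$
$x{\left(U,A \right)} = \left(-3 + A\right) \left(A + U\right)$ ($x{\left(U,A \right)} = \left(U + A\right) \left(A - 3\right) = \left(A + U\right) \left(-3 + A\right) = \left(-3 + A\right) \left(A + U\right)$)
$w{\left(k,Y \right)} = \frac{3}{7} - \frac{Y k}{7}$ ($w{\left(k,Y \right)} = \frac{3}{7} - \frac{k Y}{7} = \frac{3}{7} - \frac{Y k}{7}$)
$x{\left(p{\left(2 \right)},-54 \right)} + w{\left(-52,E{\left(4,-8 \right)} \right)} = \left(\left(-54\right)^{2} - -162 - 6 - 108\right) + \left(\frac{3}{7} - \frac{1}{7} \left(1 - 8\right) \left(-52\right)\right) = \left(2916 + 162 - 6 - 108\right) + \left(\frac{3}{7} - \left(-1\right) \left(-52\right)\right) = 2964 + \left(\frac{3}{7} - 52\right) = 2964 - \frac{361}{7} = \frac{20387}{7}$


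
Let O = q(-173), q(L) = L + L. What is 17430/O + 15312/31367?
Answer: -270714429/5426491 ≈ -49.888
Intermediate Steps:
q(L) = 2*L
O = -346 (O = 2*(-173) = -346)
17430/O + 15312/31367 = 17430/(-346) + 15312/31367 = 17430*(-1/346) + 15312*(1/31367) = -8715/173 + 15312/31367 = -270714429/5426491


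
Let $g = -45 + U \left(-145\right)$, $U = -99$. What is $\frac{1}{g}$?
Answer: $\frac{1}{14310} \approx 6.9881 \cdot 10^{-5}$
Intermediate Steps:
$g = 14310$ ($g = -45 - -14355 = -45 + 14355 = 14310$)
$\frac{1}{g} = \frac{1}{14310}$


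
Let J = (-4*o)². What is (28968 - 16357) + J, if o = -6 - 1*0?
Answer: 13187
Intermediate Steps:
o = -6 (o = -6 + 0 = -6)
J = 576 (J = (-4*(-6))² = 24² = 576)
(28968 - 16357) + J = (28968 - 16357) + 576 = 12611 + 576 = 13187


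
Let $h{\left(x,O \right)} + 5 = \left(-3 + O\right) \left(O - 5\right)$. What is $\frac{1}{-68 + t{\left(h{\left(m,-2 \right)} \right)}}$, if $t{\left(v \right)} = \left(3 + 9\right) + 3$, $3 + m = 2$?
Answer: $- \frac{1}{53} \approx -0.018868$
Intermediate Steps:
$m = -1$ ($m = -3 + 2 = -1$)
$h{\left(x,O \right)} = -5 + \left(-5 + O\right) \left(-3 + O\right)$ ($h{\left(x,O \right)} = -5 + \left(-3 + O\right) \left(O - 5\right) = -5 + \left(-3 + O\right) \left(-5 + O\right) = -5 + \left(-5 + O\right) \left(-3 + O\right)$)
$t{\left(v \right)} = 15$ ($t{\left(v \right)} = 12 + 3 = 15$)
$\frac{1}{-68 + t{\left(h{\left(m,-2 \right)} \right)}} = \frac{1}{-68 + 15} = \frac{1}{-53} = - \frac{1}{53}$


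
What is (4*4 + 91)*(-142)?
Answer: -15194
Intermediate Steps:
(4*4 + 91)*(-142) = (16 + 91)*(-142) = 107*(-142) = -15194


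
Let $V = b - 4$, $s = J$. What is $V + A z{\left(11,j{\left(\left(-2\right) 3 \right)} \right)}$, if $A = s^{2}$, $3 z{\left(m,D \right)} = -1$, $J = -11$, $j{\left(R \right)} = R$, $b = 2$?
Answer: $- \frac{127}{3} \approx -42.333$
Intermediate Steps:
$z{\left(m,D \right)} = - \frac{1}{3}$ ($z{\left(m,D \right)} = \frac{1}{3} \left(-1\right) = - \frac{1}{3}$)
$s = -11$
$V = -2$ ($V = 2 - 4 = -2$)
$A = 121$ ($A = \left(-11\right)^{2} = 121$)
$V + A z{\left(11,j{\left(\left(-2\right) 3 \right)} \right)} = -2 + 121 \left(- \frac{1}{3}\right) = -2 - \frac{121}{3} = - \frac{127}{3}$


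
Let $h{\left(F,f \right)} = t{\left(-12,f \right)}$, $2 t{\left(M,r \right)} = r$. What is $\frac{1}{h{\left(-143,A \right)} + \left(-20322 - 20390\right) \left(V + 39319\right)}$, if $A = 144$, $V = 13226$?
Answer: $- \frac{1}{2139211968} \approx -4.6746 \cdot 10^{-10}$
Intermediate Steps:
$t{\left(M,r \right)} = \frac{r}{2}$
$h{\left(F,f \right)} = \frac{f}{2}$
$\frac{1}{h{\left(-143,A \right)} + \left(-20322 - 20390\right) \left(V + 39319\right)} = \frac{1}{\frac{1}{2} \cdot 144 + \left(-20322 - 20390\right) \left(13226 + 39319\right)} = \frac{1}{72 - 2139212040} = \frac{1}{-2139211968} = - \frac{1}{2139211968}$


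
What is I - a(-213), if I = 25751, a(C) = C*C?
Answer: -19618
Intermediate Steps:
a(C) = C**2
I - a(-213) = 25751 - 1*(-213)**2 = 25751 - 1*45369 = 25751 - 45369 = -19618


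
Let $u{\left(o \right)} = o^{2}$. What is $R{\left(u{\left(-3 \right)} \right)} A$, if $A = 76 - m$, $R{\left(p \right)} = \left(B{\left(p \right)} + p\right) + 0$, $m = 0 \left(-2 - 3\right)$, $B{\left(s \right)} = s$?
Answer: $1368$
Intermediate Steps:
$m = 0$ ($m = 0 \left(-5\right) = 0$)
$R{\left(p \right)} = 2 p$ ($R{\left(p \right)} = \left(p + p\right) + 0 = 2 p + 0 = 2 p$)
$A = 76$ ($A = 76 - 0 = 76 + 0 = 76$)
$R{\left(u{\left(-3 \right)} \right)} A = 2 \left(-3\right)^{2} \cdot 76 = 2 \cdot 9 \cdot 76 = 18 \cdot 76 = 1368$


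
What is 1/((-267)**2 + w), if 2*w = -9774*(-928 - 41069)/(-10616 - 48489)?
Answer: 59105/4008297006 ≈ 1.4746e-5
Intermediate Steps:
w = -205239339/59105 (w = (-9774*(-928 - 41069)/(-10616 - 48489))/2 = (-9774/((-59105/(-41997))))/2 = (-9774/((-59105*(-1/41997))))/2 = (-9774/59105/41997)/2 = (-9774*41997/59105)/2 = (1/2)*(-410478678/59105) = -205239339/59105 ≈ -3472.5)
1/((-267)**2 + w) = 1/((-267)**2 - 205239339/59105) = 1/(71289 - 205239339/59105) = 1/(4008297006/59105) = 59105/4008297006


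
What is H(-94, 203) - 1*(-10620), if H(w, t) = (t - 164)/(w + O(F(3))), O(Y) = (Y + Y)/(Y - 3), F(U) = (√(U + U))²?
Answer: 318587/30 ≈ 10620.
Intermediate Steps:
F(U) = 2*U (F(U) = (√(2*U))² = (√2*√U)² = 2*U)
O(Y) = 2*Y/(-3 + Y) (O(Y) = (2*Y)/(-3 + Y) = 2*Y/(-3 + Y))
H(w, t) = (-164 + t)/(4 + w) (H(w, t) = (t - 164)/(w + 2*(2*3)/(-3 + 2*3)) = (-164 + t)/(w + 2*6/(-3 + 6)) = (-164 + t)/(w + 2*6/3) = (-164 + t)/(w + 2*6*(⅓)) = (-164 + t)/(w + 4) = (-164 + t)/(4 + w))
H(-94, 203) - 1*(-10620) = (-164 + 203)/(4 - 94) - 1*(-10620) = 39/(-90) + 10620 = -1/90*39 + 10620 = -13/30 + 10620 = 318587/30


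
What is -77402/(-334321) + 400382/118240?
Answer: 5500312427/1520389040 ≈ 3.6177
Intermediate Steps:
-77402/(-334321) + 400382/118240 = -77402*(-1/334321) + 400382*(1/118240) = 5954/25717 + 200191/59120 = 5500312427/1520389040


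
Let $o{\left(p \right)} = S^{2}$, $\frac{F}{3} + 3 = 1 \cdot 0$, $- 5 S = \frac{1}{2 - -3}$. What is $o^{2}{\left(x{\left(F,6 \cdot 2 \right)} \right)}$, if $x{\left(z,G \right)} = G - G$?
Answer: $\frac{1}{390625} \approx 2.56 \cdot 10^{-6}$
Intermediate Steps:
$S = - \frac{1}{25}$ ($S = - \frac{1}{5 \left(2 - -3\right)} = - \frac{1}{5 \left(2 + 3\right)} = - \frac{1}{5 \cdot 5} = \left(- \frac{1}{5}\right) \frac{1}{5} = - \frac{1}{25} \approx -0.04$)
$F = -9$ ($F = -9 + 3 \cdot 1 \cdot 0 = -9 + 3 \cdot 0 = -9 + 0 = -9$)
$x{\left(z,G \right)} = 0$
$o{\left(p \right)} = \frac{1}{625}$ ($o{\left(p \right)} = \left(- \frac{1}{25}\right)^{2} = \frac{1}{625}$)
$o^{2}{\left(x{\left(F,6 \cdot 2 \right)} \right)} = \left(\frac{1}{625}\right)^{2} = \frac{1}{390625}$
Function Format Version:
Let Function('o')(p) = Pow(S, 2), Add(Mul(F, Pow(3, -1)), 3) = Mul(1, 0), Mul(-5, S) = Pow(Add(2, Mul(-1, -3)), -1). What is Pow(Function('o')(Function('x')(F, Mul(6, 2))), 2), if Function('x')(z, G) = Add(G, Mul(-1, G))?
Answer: Rational(1, 390625) ≈ 2.5600e-6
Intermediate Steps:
S = Rational(-1, 25) (S = Mul(Rational(-1, 5), Pow(Add(2, Mul(-1, -3)), -1)) = Mul(Rational(-1, 5), Pow(Add(2, 3), -1)) = Mul(Rational(-1, 5), Pow(5, -1)) = Mul(Rational(-1, 5), Rational(1, 5)) = Rational(-1, 25) ≈ -0.040000)
F = -9 (F = Add(-9, Mul(3, Mul(1, 0))) = Add(-9, Mul(3, 0)) = Add(-9, 0) = -9)
Function('x')(z, G) = 0
Function('o')(p) = Rational(1, 625) (Function('o')(p) = Pow(Rational(-1, 25), 2) = Rational(1, 625))
Pow(Function('o')(Function('x')(F, Mul(6, 2))), 2) = Pow(Rational(1, 625), 2) = Rational(1, 390625)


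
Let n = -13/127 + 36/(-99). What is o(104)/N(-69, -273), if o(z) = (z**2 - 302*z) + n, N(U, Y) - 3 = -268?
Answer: 5753535/74041 ≈ 77.707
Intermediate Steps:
N(U, Y) = -265 (N(U, Y) = 3 - 268 = -265)
n = -651/1397 (n = -13*1/127 + 36*(-1/99) = -13/127 - 4/11 = -651/1397 ≈ -0.46600)
o(z) = -651/1397 + z**2 - 302*z (o(z) = (z**2 - 302*z) - 651/1397 = -651/1397 + z**2 - 302*z)
o(104)/N(-69, -273) = (-651/1397 + 104**2 - 302*104)/(-265) = (-651/1397 + 10816 - 31408)*(-1/265) = -28767675/1397*(-1/265) = 5753535/74041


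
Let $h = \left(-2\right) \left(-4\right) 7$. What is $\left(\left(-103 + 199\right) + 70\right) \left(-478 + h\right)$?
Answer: $-70052$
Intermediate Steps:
$h = 56$ ($h = 8 \cdot 7 = 56$)
$\left(\left(-103 + 199\right) + 70\right) \left(-478 + h\right) = \left(\left(-103 + 199\right) + 70\right) \left(-478 + 56\right) = \left(96 + 70\right) \left(-422\right) = 166 \left(-422\right) = -70052$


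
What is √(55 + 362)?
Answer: √417 ≈ 20.421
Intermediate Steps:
√(55 + 362) = √417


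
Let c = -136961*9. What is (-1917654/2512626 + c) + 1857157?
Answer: 261525520059/418771 ≈ 6.2451e+5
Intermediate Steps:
c = -1232649
(-1917654/2512626 + c) + 1857157 = (-1917654/2512626 - 1232649) + 1857157 = (-1917654*1/2512626 - 1232649) + 1857157 = (-319609/418771 - 1232649) + 1857157 = -516197973988/418771 + 1857157 = 261525520059/418771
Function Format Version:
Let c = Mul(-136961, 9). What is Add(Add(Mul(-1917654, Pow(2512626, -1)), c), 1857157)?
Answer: Rational(261525520059, 418771) ≈ 6.2451e+5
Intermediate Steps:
c = -1232649
Add(Add(Mul(-1917654, Pow(2512626, -1)), c), 1857157) = Add(Add(Mul(-1917654, Pow(2512626, -1)), -1232649), 1857157) = Add(Add(Mul(-1917654, Rational(1, 2512626)), -1232649), 1857157) = Add(Add(Rational(-319609, 418771), -1232649), 1857157) = Add(Rational(-516197973988, 418771), 1857157) = Rational(261525520059, 418771)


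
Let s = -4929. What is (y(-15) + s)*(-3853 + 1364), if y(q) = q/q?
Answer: 12265792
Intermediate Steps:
y(q) = 1
(y(-15) + s)*(-3853 + 1364) = (1 - 4929)*(-3853 + 1364) = -4928*(-2489) = 12265792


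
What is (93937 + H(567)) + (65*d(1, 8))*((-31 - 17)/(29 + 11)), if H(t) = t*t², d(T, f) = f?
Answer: 182377576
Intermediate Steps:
H(t) = t³
(93937 + H(567)) + (65*d(1, 8))*((-31 - 17)/(29 + 11)) = (93937 + 567³) + (65*8)*((-31 - 17)/(29 + 11)) = (93937 + 182284263) + 520*(-48/40) = 182378200 + 520*(-48*1/40) = 182378200 + 520*(-6/5) = 182378200 - 624 = 182377576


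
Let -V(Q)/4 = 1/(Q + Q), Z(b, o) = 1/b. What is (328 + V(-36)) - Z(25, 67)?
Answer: 147607/450 ≈ 328.02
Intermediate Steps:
V(Q) = -2/Q (V(Q) = -4/(Q + Q) = -4*1/(2*Q) = -2/Q)
(328 + V(-36)) - Z(25, 67) = (328 - 2/(-36)) - 1/25 = (328 - 2*(-1/36)) - 1*1/25 = (328 + 1/18) - 1/25 = 5905/18 - 1/25 = 147607/450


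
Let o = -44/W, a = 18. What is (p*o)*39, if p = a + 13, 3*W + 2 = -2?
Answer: 39897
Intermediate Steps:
W = -4/3 (W = -⅔ + (⅓)*(-2) = -⅔ - ⅔ = -4/3 ≈ -1.3333)
o = 33 (o = -44/(-4/3) = -44*(-¾) = 33)
p = 31 (p = 18 + 13 = 31)
(p*o)*39 = (31*33)*39 = 1023*39 = 39897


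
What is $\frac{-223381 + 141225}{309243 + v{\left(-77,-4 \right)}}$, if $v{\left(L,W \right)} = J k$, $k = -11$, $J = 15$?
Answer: $- \frac{41078}{154539} \approx -0.26581$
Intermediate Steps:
$v{\left(L,W \right)} = -165$ ($v{\left(L,W \right)} = 15 \left(-11\right) = -165$)
$\frac{-223381 + 141225}{309243 + v{\left(-77,-4 \right)}} = \frac{-223381 + 141225}{309243 - 165} = - \frac{82156}{309078} = \left(-82156\right) \frac{1}{309078} = - \frac{41078}{154539}$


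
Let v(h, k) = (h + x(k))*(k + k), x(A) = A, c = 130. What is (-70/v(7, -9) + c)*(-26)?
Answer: -29965/9 ≈ -3329.4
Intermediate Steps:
v(h, k) = 2*k*(h + k) (v(h, k) = (h + k)*(k + k) = (h + k)*(2*k) = 2*k*(h + k))
(-70/v(7, -9) + c)*(-26) = (-70*(-1/(18*(7 - 9))) + 130)*(-26) = (-70/(2*(-9)*(-2)) + 130)*(-26) = (-70/36 + 130)*(-26) = (-70*1/36 + 130)*(-26) = (-35/18 + 130)*(-26) = (2305/18)*(-26) = -29965/9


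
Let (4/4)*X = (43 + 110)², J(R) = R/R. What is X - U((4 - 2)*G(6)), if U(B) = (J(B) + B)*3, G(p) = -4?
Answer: 23430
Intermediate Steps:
J(R) = 1
U(B) = 3 + 3*B (U(B) = (1 + B)*3 = 3 + 3*B)
X = 23409 (X = (43 + 110)² = 153² = 23409)
X - U((4 - 2)*G(6)) = 23409 - (3 + 3*((4 - 2)*(-4))) = 23409 - (3 + 3*(2*(-4))) = 23409 - (3 + 3*(-8)) = 23409 - (3 - 24) = 23409 - 1*(-21) = 23409 + 21 = 23430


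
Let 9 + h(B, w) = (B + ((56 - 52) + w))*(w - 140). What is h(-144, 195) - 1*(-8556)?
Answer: 11572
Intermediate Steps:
h(B, w) = -9 + (-140 + w)*(4 + B + w) (h(B, w) = -9 + (B + ((56 - 52) + w))*(w - 140) = -9 + (B + (4 + w))*(-140 + w) = -9 + (4 + B + w)*(-140 + w) = -9 + (-140 + w)*(4 + B + w))
h(-144, 195) - 1*(-8556) = (-569 + 195² - 140*(-144) - 136*195 - 144*195) - 1*(-8556) = (-569 + 38025 + 20160 - 26520 - 28080) + 8556 = 3016 + 8556 = 11572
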